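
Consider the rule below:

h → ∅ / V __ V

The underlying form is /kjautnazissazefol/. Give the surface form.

kjautnazissazefol

No segment of /kjautnazissazefol/ meets the structural description of the rule, so the form surfaces unchanged.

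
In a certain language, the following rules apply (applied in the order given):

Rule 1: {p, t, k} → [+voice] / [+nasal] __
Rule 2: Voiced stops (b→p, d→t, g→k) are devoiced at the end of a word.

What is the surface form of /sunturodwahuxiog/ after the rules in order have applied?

Rule 1 (post-nasal voicing): /t/ is a voiceless stop immediately after the nasal /n/, so it voices to [d]. /sunturodwahuxiog/ → sundurodwahuxiog.
Rule 2 (final devoicing): /g/ is a voiced stop in word-final position, so it devoices to [k]. /sundurodwahuxiog/ → sundurodwahuxiok.

sundurodwahuxiok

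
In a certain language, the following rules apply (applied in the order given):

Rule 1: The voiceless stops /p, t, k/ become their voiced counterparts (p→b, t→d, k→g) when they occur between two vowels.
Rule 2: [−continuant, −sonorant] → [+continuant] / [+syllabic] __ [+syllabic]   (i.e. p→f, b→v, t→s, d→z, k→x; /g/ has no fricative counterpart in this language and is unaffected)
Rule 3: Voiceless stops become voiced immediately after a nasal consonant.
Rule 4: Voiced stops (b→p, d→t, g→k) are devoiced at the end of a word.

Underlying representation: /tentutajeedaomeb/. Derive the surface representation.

Rule 1 (intervocalic voicing): /t/ is a voiceless stop between vowels /u/ and /a/, so it voices to [d]. /tentutajeedaomeb/ → tentudajeedaomeb.
Rule 2 (intervocalic spirantization): /d/ is a stop between vowels /u/ and /a/, so it spirantizes to the fricative [z]. /d/ is a stop between vowels /e/ and /a/, so it spirantizes to the fricative [z]. /tentudajeedaomeb/ → tentuzajeezaomeb.
Rule 3 (post-nasal voicing): /t/ is a voiceless stop immediately after the nasal /n/, so it voices to [d]. /tentuzajeezaomeb/ → tenduzajeezaomeb.
Rule 4 (final devoicing): /b/ is a voiced stop in word-final position, so it devoices to [p]. /tenduzajeezaomeb/ → tenduzajeezaomep.

tenduzajeezaomep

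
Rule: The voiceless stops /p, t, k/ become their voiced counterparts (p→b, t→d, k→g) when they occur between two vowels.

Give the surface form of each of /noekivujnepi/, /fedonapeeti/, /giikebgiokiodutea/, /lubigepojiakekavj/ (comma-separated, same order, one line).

noegivujnebi, fedonabeedi, giigebgiogiodudea, lubigebojiagegavj

/noekivujnepi/: /k/ is a voiceless stop between vowels /e/ and /i/, so it voices to [g]. /p/ is a voiceless stop between vowels /e/ and /i/, so it voices to [b]. → [noegivujnebi].
/fedonapeeti/: /p/ is a voiceless stop between vowels /a/ and /e/, so it voices to [b]. /t/ is a voiceless stop between vowels /e/ and /i/, so it voices to [d]. → [fedonabeedi].
/giikebgiokiodutea/: /k/ is a voiceless stop between vowels /i/ and /e/, so it voices to [g]. /k/ is a voiceless stop between vowels /o/ and /i/, so it voices to [g]. /t/ is a voiceless stop between vowels /u/ and /e/, so it voices to [d]. → [giigebgiogiodudea].
/lubigepojiakekavj/: /p/ is a voiceless stop between vowels /e/ and /o/, so it voices to [b]. /k/ is a voiceless stop between vowels /a/ and /e/, so it voices to [g]. /k/ is a voiceless stop between vowels /e/ and /a/, so it voices to [g]. → [lubigebojiagegavj].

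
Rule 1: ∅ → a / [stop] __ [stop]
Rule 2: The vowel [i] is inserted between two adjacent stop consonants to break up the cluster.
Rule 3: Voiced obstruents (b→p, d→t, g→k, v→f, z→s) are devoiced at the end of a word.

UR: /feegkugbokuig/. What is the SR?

Rule 1 (stop-cluster a-epenthesis): /g/ and /k/ form a stop–stop cluster, so [a] is inserted between them. /g/ and /b/ form a stop–stop cluster, so [a] is inserted between them. /feegkugbokuig/ → feegakugabokuig.
Rule 2 (stop-cluster i-epenthesis): no segment meets the environment; /feegakugabokuig/ is unchanged.
Rule 3 (final devoicing): /g/ is a voiced obstruent in word-final position, so it devoices to [k]. /feegakugabokuig/ → feegakugabokuik.

feegakugabokuik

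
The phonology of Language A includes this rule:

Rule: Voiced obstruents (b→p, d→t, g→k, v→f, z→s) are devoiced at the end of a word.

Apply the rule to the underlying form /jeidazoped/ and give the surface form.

/d/ is a voiced obstruent in word-final position, so it devoices to [t].
Surface form: [jeidazopet].

jeidazopet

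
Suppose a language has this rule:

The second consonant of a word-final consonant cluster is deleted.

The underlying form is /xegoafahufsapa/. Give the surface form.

No segment of /xegoafahufsapa/ meets the structural description of the rule, so the form surfaces unchanged.

xegoafahufsapa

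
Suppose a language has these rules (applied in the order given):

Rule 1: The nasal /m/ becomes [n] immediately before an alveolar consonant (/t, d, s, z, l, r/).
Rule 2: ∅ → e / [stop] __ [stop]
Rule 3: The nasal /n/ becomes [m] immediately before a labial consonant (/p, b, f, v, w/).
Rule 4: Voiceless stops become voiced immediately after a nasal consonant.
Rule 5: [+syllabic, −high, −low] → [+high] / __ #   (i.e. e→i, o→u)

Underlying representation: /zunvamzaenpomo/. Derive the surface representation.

zumvanzaembomu

Rule 1 (nasal place assimilation): /m/ precedes the alveolar consonant /z/, so it assimilates in place to [n]. /zunvamzaenpomo/ → zunvanzaenpomo.
Rule 2 (stop-cluster e-epenthesis): no segment meets the environment; /zunvanzaenpomo/ is unchanged.
Rule 3 (nasal place assimilation): /n/ precedes the labial consonant /v/, so it assimilates in place to [m]. /n/ precedes the labial consonant /p/, so it assimilates in place to [m]. /zunvanzaenpomo/ → zumvanzaempomo.
Rule 4 (post-nasal voicing): /p/ is a voiceless stop immediately after the nasal /m/, so it voices to [b]. /zumvanzaempomo/ → zumvanzaembomo.
Rule 5 (final vowel raising): /o/ is a mid vowel in word-final position, so it raises to [u]. /zumvanzaembomo/ → zumvanzaembomu.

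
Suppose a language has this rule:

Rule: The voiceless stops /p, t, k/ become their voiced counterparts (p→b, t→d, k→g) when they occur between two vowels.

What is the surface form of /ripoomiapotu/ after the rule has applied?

/p/ is a voiceless stop between vowels /i/ and /o/, so it voices to [b].
/p/ is a voiceless stop between vowels /a/ and /o/, so it voices to [b].
/t/ is a voiceless stop between vowels /o/ and /u/, so it voices to [d].
Surface form: [riboomiabodu].

riboomiabodu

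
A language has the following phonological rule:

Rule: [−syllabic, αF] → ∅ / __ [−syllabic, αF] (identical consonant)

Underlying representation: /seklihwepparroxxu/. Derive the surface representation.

seklihweparoxu

/pp/ is a geminate; the first /p/ deletes.
/rr/ is a geminate; the first /r/ deletes.
/xx/ is a geminate; the first /x/ deletes.
The other instances of /s/, /k/, /l/, /h/, /w/, /p/, /r/, /x/ do not occur in the required environment and remain unchanged.
Surface form: [seklihweparoxu].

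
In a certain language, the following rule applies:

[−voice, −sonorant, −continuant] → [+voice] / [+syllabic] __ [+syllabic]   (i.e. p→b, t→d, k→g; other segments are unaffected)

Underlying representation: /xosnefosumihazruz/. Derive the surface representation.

xosnefosumihazruz

No segment of /xosnefosumihazruz/ meets the structural description of the rule, so the form surfaces unchanged.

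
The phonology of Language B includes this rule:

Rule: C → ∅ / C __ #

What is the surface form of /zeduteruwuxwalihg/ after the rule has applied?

zeduteruwuxwalih

/g/ is the second consonant of a word-final cluster /hg/, so it deletes.
The other instances of /z/, /d/, /t/, /r/, /w/, /x/, /l/, /h/ do not occur in the required environment and remain unchanged.
Surface form: [zeduteruwuxwalih].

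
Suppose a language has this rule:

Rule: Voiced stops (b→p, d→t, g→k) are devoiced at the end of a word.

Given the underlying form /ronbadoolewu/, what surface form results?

ronbadoolewu

No segment of /ronbadoolewu/ meets the structural description of the rule, so the form surfaces unchanged.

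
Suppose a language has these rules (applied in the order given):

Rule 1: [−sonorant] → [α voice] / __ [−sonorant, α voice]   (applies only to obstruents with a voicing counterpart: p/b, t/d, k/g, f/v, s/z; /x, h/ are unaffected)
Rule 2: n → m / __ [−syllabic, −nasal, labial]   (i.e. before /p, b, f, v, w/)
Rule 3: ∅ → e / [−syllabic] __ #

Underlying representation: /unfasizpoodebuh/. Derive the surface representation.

umfasispoodebuhe

Rule 1 (regressive voicing assimilation): /z/ precedes the voiceless obstruent /p/, so it devoices to [s] by assimilation. /unfasizpoodebuh/ → unfasispoodebuh.
Rule 2 (nasal place assimilation): /n/ precedes the labial consonant /f/, so it assimilates in place to [m]. /unfasispoodebuh/ → umfasispoodebuh.
Rule 3 (final e-epenthesis): the form ends in the consonant /h/, so [e] is inserted word-finally. /umfasispoodebuh/ → umfasispoodebuhe.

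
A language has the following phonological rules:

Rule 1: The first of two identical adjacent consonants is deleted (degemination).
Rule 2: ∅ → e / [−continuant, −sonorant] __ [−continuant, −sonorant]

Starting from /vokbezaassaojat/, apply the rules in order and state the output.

vokebezaasaojat

Rule 1 (degemination): /ss/ is a geminate; the first /s/ deletes. /vokbezaassaojat/ → vokbezaasaojat.
Rule 2 (stop-cluster e-epenthesis): /k/ and /b/ form a stop–stop cluster, so [e] is inserted between them. /vokbezaasaojat/ → vokebezaasaojat.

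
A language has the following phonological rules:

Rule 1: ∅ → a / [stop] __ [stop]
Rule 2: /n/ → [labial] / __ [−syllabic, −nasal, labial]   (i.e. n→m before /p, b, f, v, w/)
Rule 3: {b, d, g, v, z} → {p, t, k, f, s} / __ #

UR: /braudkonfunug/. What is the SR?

Rule 1 (stop-cluster a-epenthesis): /d/ and /k/ form a stop–stop cluster, so [a] is inserted between them. /braudkonfunug/ → braudakonfunug.
Rule 2 (nasal place assimilation): /n/ precedes the labial consonant /f/, so it assimilates in place to [m]. /braudakonfunug/ → braudakomfunug.
Rule 3 (final devoicing): /g/ is a voiced obstruent in word-final position, so it devoices to [k]. /braudakomfunug/ → braudakomfunuk.

braudakomfunuk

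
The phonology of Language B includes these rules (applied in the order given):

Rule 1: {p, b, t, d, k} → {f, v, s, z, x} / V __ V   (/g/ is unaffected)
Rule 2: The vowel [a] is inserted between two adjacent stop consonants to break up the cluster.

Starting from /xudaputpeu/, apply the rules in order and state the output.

Rule 1 (intervocalic spirantization): /d/ is a stop between vowels /u/ and /a/, so it spirantizes to the fricative [z]. /p/ is a stop between vowels /a/ and /u/, so it spirantizes to the fricative [f]. /xudaputpeu/ → xuzafutpeu.
Rule 2 (stop-cluster a-epenthesis): /t/ and /p/ form a stop–stop cluster, so [a] is inserted between them. /xuzafutpeu/ → xuzafutapeu.

xuzafutapeu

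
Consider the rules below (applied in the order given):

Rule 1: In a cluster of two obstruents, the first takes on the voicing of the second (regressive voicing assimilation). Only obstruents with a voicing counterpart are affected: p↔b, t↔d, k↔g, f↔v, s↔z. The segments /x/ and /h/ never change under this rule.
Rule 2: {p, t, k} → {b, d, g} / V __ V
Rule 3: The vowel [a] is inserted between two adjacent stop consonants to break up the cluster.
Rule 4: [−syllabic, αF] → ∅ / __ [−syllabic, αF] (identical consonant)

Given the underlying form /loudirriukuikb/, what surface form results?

Rule 1 (regressive voicing assimilation): /k/ precedes the voiced obstruent /b/, so it voices to [g] by assimilation. /loudirriukuikb/ → loudirriukuigb.
Rule 2 (intervocalic voicing): /k/ is a voiceless stop between vowels /u/ and /u/, so it voices to [g]. /loudirriukuigb/ → loudirriuguigb.
Rule 3 (stop-cluster a-epenthesis): /g/ and /b/ form a stop–stop cluster, so [a] is inserted between them. /loudirriuguigb/ → loudirriuguigab.
Rule 4 (degemination): /rr/ is a geminate; the first /r/ deletes. /loudirriuguigab/ → loudiriuguigab.

loudiriuguigab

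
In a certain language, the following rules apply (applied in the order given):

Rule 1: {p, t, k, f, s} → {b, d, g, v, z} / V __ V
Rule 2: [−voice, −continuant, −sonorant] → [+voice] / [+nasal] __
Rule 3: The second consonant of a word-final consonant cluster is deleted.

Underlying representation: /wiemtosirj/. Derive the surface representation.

Rule 1 (intervocalic voicing): /s/ is a voiceless obstruent between vowels /o/ and /i/, so it voices to [z]. /wiemtosirj/ → wiemtozirj.
Rule 2 (post-nasal voicing): /t/ is a voiceless stop immediately after the nasal /m/, so it voices to [d]. /wiemtozirj/ → wiemdozirj.
Rule 3 (final cluster simplification): /j/ is the second consonant of a word-final cluster /rj/, so it deletes. /wiemdozirj/ → wiemdozir.

wiemdozir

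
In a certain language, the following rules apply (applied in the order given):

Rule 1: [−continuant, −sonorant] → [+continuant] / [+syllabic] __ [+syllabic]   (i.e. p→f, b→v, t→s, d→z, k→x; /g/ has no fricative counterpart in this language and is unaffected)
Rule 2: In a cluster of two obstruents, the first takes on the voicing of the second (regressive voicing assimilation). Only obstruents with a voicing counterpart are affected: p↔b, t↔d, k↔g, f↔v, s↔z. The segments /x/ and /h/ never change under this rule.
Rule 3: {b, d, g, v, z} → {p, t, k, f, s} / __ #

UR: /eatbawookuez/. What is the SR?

eadbawooxues

Rule 1 (intervocalic spirantization): /k/ is a stop between vowels /o/ and /u/, so it spirantizes to the fricative [x]. /eatbawookuez/ → eatbawooxuez.
Rule 2 (regressive voicing assimilation): /t/ precedes the voiced obstruent /b/, so it voices to [d] by assimilation. /eatbawooxuez/ → eadbawooxuez.
Rule 3 (final devoicing): /z/ is a voiced obstruent in word-final position, so it devoices to [s]. /eadbawooxuez/ → eadbawooxues.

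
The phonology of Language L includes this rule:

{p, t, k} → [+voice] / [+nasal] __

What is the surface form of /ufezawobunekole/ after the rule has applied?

ufezawobunekole

No segment of /ufezawobunekole/ meets the structural description of the rule, so the form surfaces unchanged.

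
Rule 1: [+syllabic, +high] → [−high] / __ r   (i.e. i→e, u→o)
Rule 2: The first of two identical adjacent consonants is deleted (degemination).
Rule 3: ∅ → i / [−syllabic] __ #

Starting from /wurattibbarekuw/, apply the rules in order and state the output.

woratibarekuwi

Rule 1 (pre-rhotic lowering): /u/ is a high vowel immediately before /r/, so it lowers to [o]. /wurattibbarekuw/ → worattibbarekuw.
Rule 2 (degemination): /tt/ is a geminate; the first /t/ deletes. /bb/ is a geminate; the first /b/ deletes. /worattibbarekuw/ → woratibarekuw.
Rule 3 (final i-epenthesis): the form ends in the consonant /w/, so [i] is inserted word-finally. /woratibarekuw/ → woratibarekuwi.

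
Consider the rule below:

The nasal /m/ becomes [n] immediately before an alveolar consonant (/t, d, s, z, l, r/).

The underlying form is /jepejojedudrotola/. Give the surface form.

No segment of /jepejojedudrotola/ meets the structural description of the rule, so the form surfaces unchanged.

jepejojedudrotola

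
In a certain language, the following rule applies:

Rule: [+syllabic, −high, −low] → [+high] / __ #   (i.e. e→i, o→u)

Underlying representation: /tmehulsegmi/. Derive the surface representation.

No segment of /tmehulsegmi/ meets the structural description of the rule, so the form surfaces unchanged.

tmehulsegmi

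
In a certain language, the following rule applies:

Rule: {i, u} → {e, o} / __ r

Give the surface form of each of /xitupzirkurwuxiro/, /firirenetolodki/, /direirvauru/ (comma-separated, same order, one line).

xitupzerkorwuxero, fererenetolodki, dereervaoru

/xitupzirkurwuxiro/: /i/ is a high vowel immediately before /r/, so it lowers to [e]. /u/ is a high vowel immediately before /r/, so it lowers to [o]. /i/ is a high vowel immediately before /r/, so it lowers to [e]. → [xitupzerkorwuxero].
/firirenetolodki/: /i/ is a high vowel immediately before /r/, so it lowers to [e]. /i/ is a high vowel immediately before /r/, so it lowers to [e]. → [fererenetolodki].
/direirvauru/: /i/ is a high vowel immediately before /r/, so it lowers to [e]. /i/ is a high vowel immediately before /r/, so it lowers to [e]. /u/ is a high vowel immediately before /r/, so it lowers to [o]. → [dereervaoru].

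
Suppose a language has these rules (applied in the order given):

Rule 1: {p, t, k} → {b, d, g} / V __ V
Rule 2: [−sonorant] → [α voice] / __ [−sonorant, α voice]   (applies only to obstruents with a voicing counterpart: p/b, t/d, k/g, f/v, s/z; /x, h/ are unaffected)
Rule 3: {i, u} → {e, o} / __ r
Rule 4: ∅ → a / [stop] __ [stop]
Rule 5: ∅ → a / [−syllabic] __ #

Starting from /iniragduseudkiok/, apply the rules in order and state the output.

ineragaduseutakioka

Rule 1 (intervocalic voicing): no segment meets the environment; /iniragduseudkiok/ is unchanged.
Rule 2 (regressive voicing assimilation): /d/ precedes the voiceless obstruent /k/, so it devoices to [t] by assimilation. /iniragduseudkiok/ → iniragduseutkiok.
Rule 3 (pre-rhotic lowering): /i/ is a high vowel immediately before /r/, so it lowers to [e]. /iniragduseutkiok/ → ineragduseutkiok.
Rule 4 (stop-cluster a-epenthesis): /g/ and /d/ form a stop–stop cluster, so [a] is inserted between them. /t/ and /k/ form a stop–stop cluster, so [a] is inserted between them. /ineragduseutkiok/ → ineragaduseutakiok.
Rule 5 (final a-epenthesis): the form ends in the consonant /k/, so [a] is inserted word-finally. /ineragaduseutakiok/ → ineragaduseutakioka.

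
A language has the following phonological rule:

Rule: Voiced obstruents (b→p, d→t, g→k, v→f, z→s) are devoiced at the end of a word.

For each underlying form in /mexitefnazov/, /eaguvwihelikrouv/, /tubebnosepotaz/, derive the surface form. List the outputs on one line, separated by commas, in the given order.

mexitefnazof, eaguvwihelikrouf, tubebnosepotas

/mexitefnazov/: /v/ is a voiced obstruent in word-final position, so it devoices to [f]. → [mexitefnazof].
/eaguvwihelikrouv/: /v/ is a voiced obstruent in word-final position, so it devoices to [f]. → [eaguvwihelikrouf].
/tubebnosepotaz/: /z/ is a voiced obstruent in word-final position, so it devoices to [s]. → [tubebnosepotas].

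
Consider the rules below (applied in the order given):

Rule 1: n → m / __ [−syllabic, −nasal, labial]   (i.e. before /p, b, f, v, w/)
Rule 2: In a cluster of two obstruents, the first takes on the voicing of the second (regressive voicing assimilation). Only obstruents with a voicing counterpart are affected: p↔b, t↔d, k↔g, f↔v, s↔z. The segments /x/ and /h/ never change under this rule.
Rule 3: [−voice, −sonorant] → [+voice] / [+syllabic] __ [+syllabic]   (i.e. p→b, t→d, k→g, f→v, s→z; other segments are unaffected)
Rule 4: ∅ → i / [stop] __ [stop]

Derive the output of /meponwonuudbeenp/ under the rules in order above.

mebomwonuudibeemp

Rule 1 (nasal place assimilation): /n/ precedes the labial consonant /w/, so it assimilates in place to [m]. /n/ precedes the labial consonant /p/, so it assimilates in place to [m]. /meponwonuudbeenp/ → mepomwonuudbeemp.
Rule 2 (regressive voicing assimilation): no segment meets the environment; /mepomwonuudbeemp/ is unchanged.
Rule 3 (intervocalic voicing): /p/ is a voiceless obstruent between vowels /e/ and /o/, so it voices to [b]. /mepomwonuudbeemp/ → mebomwonuudbeemp.
Rule 4 (stop-cluster i-epenthesis): /d/ and /b/ form a stop–stop cluster, so [i] is inserted between them. /mebomwonuudbeemp/ → mebomwonuudibeemp.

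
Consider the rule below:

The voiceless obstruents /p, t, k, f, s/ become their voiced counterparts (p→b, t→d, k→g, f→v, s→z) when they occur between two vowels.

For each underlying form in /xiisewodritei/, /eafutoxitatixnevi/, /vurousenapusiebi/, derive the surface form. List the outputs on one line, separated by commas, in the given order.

xiizewodridei, eavudoxidadixnevi, vurouzenabuziebi

/xiisewodritei/: /s/ is a voiceless obstruent between vowels /i/ and /e/, so it voices to [z]. /t/ is a voiceless obstruent between vowels /i/ and /e/, so it voices to [d]. → [xiizewodridei].
/eafutoxitatixnevi/: /f/ is a voiceless obstruent between vowels /a/ and /u/, so it voices to [v]. /t/ is a voiceless obstruent between vowels /u/ and /o/, so it voices to [d]. /t/ is a voiceless obstruent between vowels /i/ and /a/, so it voices to [d]. /t/ is a voiceless obstruent between vowels /a/ and /i/, so it voices to [d]. → [eavudoxidadixnevi].
/vurousenapusiebi/: /s/ is a voiceless obstruent between vowels /u/ and /e/, so it voices to [z]. /p/ is a voiceless obstruent between vowels /a/ and /u/, so it voices to [b]. /s/ is a voiceless obstruent between vowels /u/ and /i/, so it voices to [z]. → [vurouzenabuziebi].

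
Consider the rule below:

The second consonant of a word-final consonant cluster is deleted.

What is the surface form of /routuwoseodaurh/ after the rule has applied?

/h/ is the second consonant of a word-final cluster /rh/, so it deletes.
The other instances of /r/, /t/, /w/, /s/, /d/ do not occur in the required environment and remain unchanged.
Surface form: [routuwoseodaur].

routuwoseodaur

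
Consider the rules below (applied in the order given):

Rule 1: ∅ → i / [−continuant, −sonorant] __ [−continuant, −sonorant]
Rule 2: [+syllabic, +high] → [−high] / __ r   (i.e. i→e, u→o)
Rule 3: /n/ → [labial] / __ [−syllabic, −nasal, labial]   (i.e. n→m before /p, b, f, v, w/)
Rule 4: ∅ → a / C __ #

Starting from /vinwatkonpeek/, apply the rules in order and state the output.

Rule 1 (stop-cluster i-epenthesis): /t/ and /k/ form a stop–stop cluster, so [i] is inserted between them. /vinwatkonpeek/ → vinwatikonpeek.
Rule 2 (pre-rhotic lowering): no segment meets the environment; /vinwatikonpeek/ is unchanged.
Rule 3 (nasal place assimilation): /n/ precedes the labial consonant /w/, so it assimilates in place to [m]. /n/ precedes the labial consonant /p/, so it assimilates in place to [m]. /vinwatikonpeek/ → vimwatikompeek.
Rule 4 (final a-epenthesis): the form ends in the consonant /k/, so [a] is inserted word-finally. /vimwatikompeek/ → vimwatikompeeka.

vimwatikompeeka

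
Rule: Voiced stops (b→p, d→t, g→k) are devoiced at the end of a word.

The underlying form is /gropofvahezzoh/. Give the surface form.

No segment of /gropofvahezzoh/ meets the structural description of the rule, so the form surfaces unchanged.

gropofvahezzoh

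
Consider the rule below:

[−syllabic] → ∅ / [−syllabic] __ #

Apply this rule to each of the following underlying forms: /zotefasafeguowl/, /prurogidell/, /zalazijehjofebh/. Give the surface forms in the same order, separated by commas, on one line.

zotefasafeguow, prurogidel, zalazijehjofeb

/zotefasafeguowl/: /l/ is the second consonant of a word-final cluster /wl/, so it deletes. → [zotefasafeguow].
/prurogidell/: /l/ is the second consonant of a word-final cluster /ll/, so it deletes. → [prurogidel].
/zalazijehjofebh/: /h/ is the second consonant of a word-final cluster /bh/, so it deletes. → [zalazijehjofeb].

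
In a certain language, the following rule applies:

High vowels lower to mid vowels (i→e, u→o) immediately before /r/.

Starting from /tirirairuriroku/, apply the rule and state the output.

tereraeroreroku

/i/ is a high vowel immediately before /r/, so it lowers to [e].
/i/ is a high vowel immediately before /r/, so it lowers to [e].
/i/ is a high vowel immediately before /r/, so it lowers to [e].
/u/ is a high vowel immediately before /r/, so it lowers to [o].
/i/ is a high vowel immediately before /r/, so it lowers to [e].
The other instance of /u/ does not occur in the required environment and remains unchanged.
Surface form: [tereraeroreroku].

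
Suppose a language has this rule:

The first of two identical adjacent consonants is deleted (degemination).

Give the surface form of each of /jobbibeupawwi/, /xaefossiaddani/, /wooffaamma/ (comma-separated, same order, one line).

jobibeupawi, xaefosiadani, woofaama

/jobbibeupawwi/: /bb/ is a geminate; the first /b/ deletes. /ww/ is a geminate; the first /w/ deletes. → [jobibeupawi].
/xaefossiaddani/: /ss/ is a geminate; the first /s/ deletes. /dd/ is a geminate; the first /d/ deletes. → [xaefosiadani].
/wooffaamma/: /ff/ is a geminate; the first /f/ deletes. /mm/ is a geminate; the first /m/ deletes. → [woofaama].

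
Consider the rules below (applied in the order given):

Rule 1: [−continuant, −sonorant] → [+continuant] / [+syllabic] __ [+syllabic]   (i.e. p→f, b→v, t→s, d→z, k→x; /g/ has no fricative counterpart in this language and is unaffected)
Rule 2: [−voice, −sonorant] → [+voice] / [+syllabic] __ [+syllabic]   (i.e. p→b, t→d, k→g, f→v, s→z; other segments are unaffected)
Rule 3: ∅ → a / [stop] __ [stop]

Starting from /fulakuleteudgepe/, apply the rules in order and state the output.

fulaxulezeudageve

Rule 1 (intervocalic spirantization): /k/ is a stop between vowels /a/ and /u/, so it spirantizes to the fricative [x]. /t/ is a stop between vowels /e/ and /e/, so it spirantizes to the fricative [s]. /p/ is a stop between vowels /e/ and /e/, so it spirantizes to the fricative [f]. /fulakuleteudgepe/ → fulaxuleseudgefe.
Rule 2 (intervocalic voicing): /s/ is a voiceless obstruent between vowels /e/ and /e/, so it voices to [z]. /f/ is a voiceless obstruent between vowels /e/ and /e/, so it voices to [v]. /fulaxuleseudgefe/ → fulaxulezeudgeve.
Rule 3 (stop-cluster a-epenthesis): /d/ and /g/ form a stop–stop cluster, so [a] is inserted between them. /fulaxulezeudgeve/ → fulaxulezeudageve.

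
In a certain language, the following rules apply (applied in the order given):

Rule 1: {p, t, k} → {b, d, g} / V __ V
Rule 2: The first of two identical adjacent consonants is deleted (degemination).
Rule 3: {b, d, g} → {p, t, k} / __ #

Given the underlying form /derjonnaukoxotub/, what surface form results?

derjonaugoxodup

Rule 1 (intervocalic voicing): /k/ is a voiceless stop between vowels /u/ and /o/, so it voices to [g]. /t/ is a voiceless stop between vowels /o/ and /u/, so it voices to [d]. /derjonnaukoxotub/ → derjonnaugoxodub.
Rule 2 (degemination): /nn/ is a geminate; the first /n/ deletes. /derjonnaugoxodub/ → derjonaugoxodub.
Rule 3 (final devoicing): /b/ is a voiced stop in word-final position, so it devoices to [p]. /derjonaugoxodub/ → derjonaugoxodup.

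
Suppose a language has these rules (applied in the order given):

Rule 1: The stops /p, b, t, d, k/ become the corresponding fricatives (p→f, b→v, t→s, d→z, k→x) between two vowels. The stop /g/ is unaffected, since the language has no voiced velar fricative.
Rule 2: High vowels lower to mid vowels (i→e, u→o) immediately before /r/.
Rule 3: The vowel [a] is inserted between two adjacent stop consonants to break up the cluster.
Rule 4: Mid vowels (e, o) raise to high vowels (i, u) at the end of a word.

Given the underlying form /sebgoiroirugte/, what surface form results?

sebagoeroerugati

Rule 1 (intervocalic spirantization): no segment meets the environment; /sebgoiroirugte/ is unchanged.
Rule 2 (pre-rhotic lowering): /i/ is a high vowel immediately before /r/, so it lowers to [e]. /i/ is a high vowel immediately before /r/, so it lowers to [e]. /sebgoiroirugte/ → sebgoeroerugte.
Rule 3 (stop-cluster a-epenthesis): /b/ and /g/ form a stop–stop cluster, so [a] is inserted between them. /g/ and /t/ form a stop–stop cluster, so [a] is inserted between them. /sebgoeroerugte/ → sebagoeroerugate.
Rule 4 (final vowel raising): /e/ is a mid vowel in word-final position, so it raises to [i]. /sebagoeroerugate/ → sebagoeroerugati.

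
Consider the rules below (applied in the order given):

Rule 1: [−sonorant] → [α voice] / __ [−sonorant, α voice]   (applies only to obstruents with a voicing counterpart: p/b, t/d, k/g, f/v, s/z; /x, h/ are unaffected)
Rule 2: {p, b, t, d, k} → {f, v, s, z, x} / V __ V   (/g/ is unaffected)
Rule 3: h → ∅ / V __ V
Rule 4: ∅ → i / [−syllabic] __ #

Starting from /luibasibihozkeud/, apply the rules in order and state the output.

luivasivioskeudi

Rule 1 (regressive voicing assimilation): /z/ precedes the voiceless obstruent /k/, so it devoices to [s] by assimilation. /luibasibihozkeud/ → luibasibihoskeud.
Rule 2 (intervocalic spirantization): /b/ is a stop between vowels /i/ and /a/, so it spirantizes to the fricative [v]. /b/ is a stop between vowels /i/ and /i/, so it spirantizes to the fricative [v]. /luibasibihoskeud/ → luivasivihoskeud.
Rule 3 (intervocalic h-deletion): /h/ occurs between vowels /i/ and /o/, so it deletes. /luivasivihoskeud/ → luivasivioskeud.
Rule 4 (final i-epenthesis): the form ends in the consonant /d/, so [i] is inserted word-finally. /luivasivioskeud/ → luivasivioskeudi.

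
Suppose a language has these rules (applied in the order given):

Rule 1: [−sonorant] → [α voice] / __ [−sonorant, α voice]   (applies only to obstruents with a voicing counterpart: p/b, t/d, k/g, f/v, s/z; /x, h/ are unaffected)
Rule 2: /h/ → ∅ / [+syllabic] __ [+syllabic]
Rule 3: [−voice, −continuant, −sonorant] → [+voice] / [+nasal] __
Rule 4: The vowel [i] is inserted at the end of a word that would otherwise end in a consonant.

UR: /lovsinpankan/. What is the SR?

lofsinbangani

Rule 1 (regressive voicing assimilation): /v/ precedes the voiceless obstruent /s/, so it devoices to [f] by assimilation. /lovsinpankan/ → lofsinpankan.
Rule 2 (intervocalic h-deletion): no segment meets the environment; /lofsinpankan/ is unchanged.
Rule 3 (post-nasal voicing): /p/ is a voiceless stop immediately after the nasal /n/, so it voices to [b]. /k/ is a voiceless stop immediately after the nasal /n/, so it voices to [g]. /lofsinpankan/ → lofsinbangan.
Rule 4 (final i-epenthesis): the form ends in the consonant /n/, so [i] is inserted word-finally. /lofsinbangan/ → lofsinbangani.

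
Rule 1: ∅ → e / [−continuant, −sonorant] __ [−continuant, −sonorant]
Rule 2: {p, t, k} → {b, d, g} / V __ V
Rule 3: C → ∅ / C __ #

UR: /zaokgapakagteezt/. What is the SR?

zaogegabagagedeez

Rule 1 (stop-cluster e-epenthesis): /k/ and /g/ form a stop–stop cluster, so [e] is inserted between them. /g/ and /t/ form a stop–stop cluster, so [e] is inserted between them. /zaokgapakagteezt/ → zaokegapakageteezt.
Rule 2 (intervocalic voicing): /k/ is a voiceless stop between vowels /o/ and /e/, so it voices to [g]. /p/ is a voiceless stop between vowels /a/ and /a/, so it voices to [b]. /k/ is a voiceless stop between vowels /a/ and /a/, so it voices to [g]. /t/ is a voiceless stop between vowels /e/ and /e/, so it voices to [d]. /zaokegapakageteezt/ → zaogegabagagedeezt.
Rule 3 (final cluster simplification): /t/ is the second consonant of a word-final cluster /zt/, so it deletes. /zaogegabagagedeezt/ → zaogegabagagedeez.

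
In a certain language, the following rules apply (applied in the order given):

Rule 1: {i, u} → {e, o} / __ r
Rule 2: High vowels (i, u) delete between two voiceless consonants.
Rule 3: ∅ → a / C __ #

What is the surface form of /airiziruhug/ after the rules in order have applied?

aerizeruhuga

Rule 1 (pre-rhotic lowering): /i/ is a high vowel immediately before /r/, so it lowers to [e]. /i/ is a high vowel immediately before /r/, so it lowers to [e]. /airiziruhug/ → aerizeruhug.
Rule 2 (high vowel syncope): no segment meets the environment; /aerizeruhug/ is unchanged.
Rule 3 (final a-epenthesis): the form ends in the consonant /g/, so [a] is inserted word-finally. /aerizeruhug/ → aerizeruhuga.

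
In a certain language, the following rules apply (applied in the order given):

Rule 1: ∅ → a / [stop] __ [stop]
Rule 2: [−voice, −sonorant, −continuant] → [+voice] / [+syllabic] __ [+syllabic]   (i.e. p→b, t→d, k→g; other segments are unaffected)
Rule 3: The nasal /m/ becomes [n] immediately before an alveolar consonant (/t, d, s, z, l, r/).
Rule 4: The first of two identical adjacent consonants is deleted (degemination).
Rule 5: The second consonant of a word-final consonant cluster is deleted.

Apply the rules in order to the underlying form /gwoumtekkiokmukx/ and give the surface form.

Rule 1 (stop-cluster a-epenthesis): /k/ and /k/ form a stop–stop cluster, so [a] is inserted between them. /gwoumtekkiokmukx/ → gwoumtekakiokmukx.
Rule 2 (intervocalic voicing): /k/ is a voiceless stop between vowels /e/ and /a/, so it voices to [g]. /k/ is a voiceless stop between vowels /a/ and /i/, so it voices to [g]. /gwoumtekakiokmukx/ → gwoumtegagiokmukx.
Rule 3 (nasal place assimilation): /m/ precedes the alveolar consonant /t/, so it assimilates in place to [n]. /gwoumtegagiokmukx/ → gwountegagiokmukx.
Rule 4 (degemination): no segment meets the environment; /gwountegagiokmukx/ is unchanged.
Rule 5 (final cluster simplification): /x/ is the second consonant of a word-final cluster /kx/, so it deletes. /gwountegagiokmukx/ → gwountegagiokmuk.

gwountegagiokmuk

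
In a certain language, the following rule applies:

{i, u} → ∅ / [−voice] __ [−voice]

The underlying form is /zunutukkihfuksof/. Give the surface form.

/u/ is a high vowel flanked by voiceless consonants /t/ and /k/, so it deletes.
/i/ is a high vowel flanked by voiceless consonants /k/ and /h/, so it deletes.
/u/ is a high vowel flanked by voiceless consonants /f/ and /k/, so it deletes.
The other instances of /u/ do not occur in the required environment and remain unchanged.
Surface form: [zunutkkhfksof].

zunutkkhfksof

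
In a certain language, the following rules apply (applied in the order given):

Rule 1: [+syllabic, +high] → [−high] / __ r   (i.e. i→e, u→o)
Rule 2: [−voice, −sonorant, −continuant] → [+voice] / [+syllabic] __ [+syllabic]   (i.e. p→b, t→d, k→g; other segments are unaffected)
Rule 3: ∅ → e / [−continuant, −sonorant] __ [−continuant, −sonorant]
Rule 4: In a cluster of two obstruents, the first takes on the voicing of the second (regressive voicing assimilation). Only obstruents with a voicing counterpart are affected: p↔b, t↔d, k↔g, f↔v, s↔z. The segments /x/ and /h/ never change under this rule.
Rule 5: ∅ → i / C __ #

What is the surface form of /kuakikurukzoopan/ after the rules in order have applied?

Rule 1 (pre-rhotic lowering): /u/ is a high vowel immediately before /r/, so it lowers to [o]. /kuakikurukzoopan/ → kuakikorukzoopan.
Rule 2 (intervocalic voicing): /k/ is a voiceless stop between vowels /a/ and /i/, so it voices to [g]. /k/ is a voiceless stop between vowels /i/ and /o/, so it voices to [g]. /p/ is a voiceless stop between vowels /o/ and /a/, so it voices to [b]. /kuakikorukzoopan/ → kuagigorukzooban.
Rule 3 (stop-cluster e-epenthesis): no segment meets the environment; /kuagigorukzooban/ is unchanged.
Rule 4 (regressive voicing assimilation): /k/ precedes the voiced obstruent /z/, so it voices to [g] by assimilation. /kuagigorukzooban/ → kuagigorugzooban.
Rule 5 (final i-epenthesis): the form ends in the consonant /n/, so [i] is inserted word-finally. /kuagigorugzooban/ → kuagigorugzoobani.

kuagigorugzoobani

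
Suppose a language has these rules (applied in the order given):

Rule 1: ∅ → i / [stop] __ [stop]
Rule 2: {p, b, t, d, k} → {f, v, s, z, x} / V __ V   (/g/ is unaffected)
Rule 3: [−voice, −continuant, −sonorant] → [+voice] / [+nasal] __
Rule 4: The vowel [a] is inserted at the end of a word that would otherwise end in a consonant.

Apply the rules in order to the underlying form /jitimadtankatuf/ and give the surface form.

jisimazisangasufa

Rule 1 (stop-cluster i-epenthesis): /d/ and /t/ form a stop–stop cluster, so [i] is inserted between them. /jitimadtankatuf/ → jitimaditankatuf.
Rule 2 (intervocalic spirantization): /t/ is a stop between vowels /i/ and /i/, so it spirantizes to the fricative [s]. /d/ is a stop between vowels /a/ and /i/, so it spirantizes to the fricative [z]. /t/ is a stop between vowels /i/ and /a/, so it spirantizes to the fricative [s]. /t/ is a stop between vowels /a/ and /u/, so it spirantizes to the fricative [s]. /jitimaditankatuf/ → jisimazisankasuf.
Rule 3 (post-nasal voicing): /k/ is a voiceless stop immediately after the nasal /n/, so it voices to [g]. /jisimazisankasuf/ → jisimazisangasuf.
Rule 4 (final a-epenthesis): the form ends in the consonant /f/, so [a] is inserted word-finally. /jisimazisangasuf/ → jisimazisangasufa.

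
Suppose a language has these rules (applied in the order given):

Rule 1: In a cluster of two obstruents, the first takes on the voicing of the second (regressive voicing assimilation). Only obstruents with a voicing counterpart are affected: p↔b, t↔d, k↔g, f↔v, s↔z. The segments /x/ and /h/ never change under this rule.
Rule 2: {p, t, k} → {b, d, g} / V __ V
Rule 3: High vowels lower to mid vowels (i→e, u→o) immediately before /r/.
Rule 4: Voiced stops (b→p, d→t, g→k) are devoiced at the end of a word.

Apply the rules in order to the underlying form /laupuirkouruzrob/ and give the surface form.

laubuerkooruzrop

Rule 1 (regressive voicing assimilation): no segment meets the environment; /laupuirkouruzrob/ is unchanged.
Rule 2 (intervocalic voicing): /p/ is a voiceless stop between vowels /u/ and /u/, so it voices to [b]. /laupuirkouruzrob/ → laubuirkouruzrob.
Rule 3 (pre-rhotic lowering): /i/ is a high vowel immediately before /r/, so it lowers to [e]. /u/ is a high vowel immediately before /r/, so it lowers to [o]. /laubuirkouruzrob/ → laubuerkooruzrob.
Rule 4 (final devoicing): /b/ is a voiced stop in word-final position, so it devoices to [p]. /laubuerkooruzrob/ → laubuerkooruzrop.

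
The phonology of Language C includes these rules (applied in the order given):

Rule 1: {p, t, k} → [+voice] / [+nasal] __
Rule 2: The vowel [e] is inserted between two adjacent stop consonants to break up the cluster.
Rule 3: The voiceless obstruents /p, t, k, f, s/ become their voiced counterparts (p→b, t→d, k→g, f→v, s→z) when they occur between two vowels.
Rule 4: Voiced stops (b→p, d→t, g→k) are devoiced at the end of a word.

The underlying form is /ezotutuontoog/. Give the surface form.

Rule 1 (post-nasal voicing): /t/ is a voiceless stop immediately after the nasal /n/, so it voices to [d]. /ezotutuontoog/ → ezotutuondoog.
Rule 2 (stop-cluster e-epenthesis): no segment meets the environment; /ezotutuondoog/ is unchanged.
Rule 3 (intervocalic voicing): /t/ is a voiceless obstruent between vowels /o/ and /u/, so it voices to [d]. /t/ is a voiceless obstruent between vowels /u/ and /u/, so it voices to [d]. /ezotutuondoog/ → ezoduduondoog.
Rule 4 (final devoicing): /g/ is a voiced stop in word-final position, so it devoices to [k]. /ezoduduondoog/ → ezoduduondook.

ezoduduondook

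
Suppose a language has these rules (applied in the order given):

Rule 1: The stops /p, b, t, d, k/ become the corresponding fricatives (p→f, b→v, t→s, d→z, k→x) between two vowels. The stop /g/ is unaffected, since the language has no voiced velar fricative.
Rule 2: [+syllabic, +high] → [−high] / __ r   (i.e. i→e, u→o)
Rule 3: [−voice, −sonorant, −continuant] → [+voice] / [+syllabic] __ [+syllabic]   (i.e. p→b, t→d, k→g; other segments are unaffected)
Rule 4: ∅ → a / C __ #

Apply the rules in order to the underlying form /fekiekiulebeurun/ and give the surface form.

Rule 1 (intervocalic spirantization): /k/ is a stop between vowels /e/ and /i/, so it spirantizes to the fricative [x]. /k/ is a stop between vowels /e/ and /i/, so it spirantizes to the fricative [x]. /b/ is a stop between vowels /e/ and /e/, so it spirantizes to the fricative [v]. /fekiekiulebeurun/ → fexiexiuleveurun.
Rule 2 (pre-rhotic lowering): /u/ is a high vowel immediately before /r/, so it lowers to [o]. /fexiexiuleveurun/ → fexiexiuleveorun.
Rule 3 (intervocalic voicing): no segment meets the environment; /fexiexiuleveorun/ is unchanged.
Rule 4 (final a-epenthesis): the form ends in the consonant /n/, so [a] is inserted word-finally. /fexiexiuleveorun/ → fexiexiuleveoruna.

fexiexiuleveoruna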